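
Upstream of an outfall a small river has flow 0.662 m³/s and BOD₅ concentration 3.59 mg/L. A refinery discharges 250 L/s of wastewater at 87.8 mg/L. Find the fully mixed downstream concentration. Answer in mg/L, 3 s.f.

250 L/s = 0.25 m³/s.
By mass balance at complete mixing, C = (0.25·87.8 + 0.662·3.59) / (0.25 + 0.662) = 24.33/0.912 = 26.67 mg/L.

26.7 mg/L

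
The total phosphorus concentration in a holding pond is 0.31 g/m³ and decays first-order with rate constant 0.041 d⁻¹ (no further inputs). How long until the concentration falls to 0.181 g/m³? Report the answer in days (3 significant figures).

13.1 d

t = ln(C₀/C)/k = ln(0.31/0.181)/0.041 = 0.5381/0.041 = 13.12 d.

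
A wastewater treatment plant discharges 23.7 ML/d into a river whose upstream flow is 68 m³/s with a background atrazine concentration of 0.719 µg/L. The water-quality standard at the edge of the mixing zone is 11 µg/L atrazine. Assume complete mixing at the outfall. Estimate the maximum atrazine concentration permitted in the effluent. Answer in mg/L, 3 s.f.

23.7 ML/d = 0.2743 m³/s.
0.719 µg/L = 0.000719 mg/L.
11 µg/L = 0.011 mg/L.
Mass balance: 0.011·68.27 = 0.2743·Cₑ + 68·0.000719.
Cₑ = (0.751 − 0.04889) / 0.2743 = 2.56 mg/L.

2.56 mg/L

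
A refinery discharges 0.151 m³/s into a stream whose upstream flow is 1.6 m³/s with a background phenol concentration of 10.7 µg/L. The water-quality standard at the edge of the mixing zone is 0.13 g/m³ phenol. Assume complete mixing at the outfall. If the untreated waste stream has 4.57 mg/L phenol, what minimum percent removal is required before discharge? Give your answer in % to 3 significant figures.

10.7 µg/L = 0.0107 mg/L.
Mass balance: 0.13·1.751 = 0.151·Cₑ + 1.6·0.0107.
Cₑ = (0.2276 − 0.01712) / 0.151 = 1.394 mg/L.
Required removal = 1 − 1.394/4.57 = 69.49 %.

69.5 %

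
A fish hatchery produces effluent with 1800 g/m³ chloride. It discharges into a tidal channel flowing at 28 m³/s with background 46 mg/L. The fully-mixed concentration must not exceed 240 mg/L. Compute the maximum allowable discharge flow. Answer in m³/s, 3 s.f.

3.48 m³/s

Mass balance at complete mixing: C_std·(Q_w + Q_r) = Q_w·C_e + Q_r·C_b.
Rearranging, Q_w = Q_r·(C_std − C_b)/(C_e − C_std) = 28·(240 − 46) / (1800 − 240) = 3.482 m³/s.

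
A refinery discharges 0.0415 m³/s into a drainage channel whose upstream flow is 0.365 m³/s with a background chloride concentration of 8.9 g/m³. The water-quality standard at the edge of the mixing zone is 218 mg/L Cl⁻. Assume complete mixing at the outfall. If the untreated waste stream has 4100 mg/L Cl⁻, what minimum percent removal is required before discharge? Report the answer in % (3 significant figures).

Mass balance: 218·0.4065 = 0.0415·Cₑ + 0.365·8.9.
Cₑ = (88.62 − 3.248) / 0.0415 = 2057 mg/L.
Required removal = 1 − 2057/4100 = 49.83 %.

49.8 %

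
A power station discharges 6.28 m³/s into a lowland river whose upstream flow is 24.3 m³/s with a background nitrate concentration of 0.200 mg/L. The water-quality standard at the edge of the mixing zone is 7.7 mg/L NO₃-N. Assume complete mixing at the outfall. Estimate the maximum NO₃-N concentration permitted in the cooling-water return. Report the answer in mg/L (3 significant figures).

36.7 mg/L

Mass balance: 7.7·30.58 = 6.28·Cₑ + 24.3·0.2.
Cₑ = (235.5 − 4.86) / 6.28 = 36.72 mg/L.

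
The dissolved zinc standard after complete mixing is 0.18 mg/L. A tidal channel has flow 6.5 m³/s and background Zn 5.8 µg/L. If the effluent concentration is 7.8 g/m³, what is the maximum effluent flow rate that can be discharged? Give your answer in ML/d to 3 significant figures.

5.8 µg/L = 0.0058 mg/L.
Mass balance at complete mixing: C_std·(Q_w + Q_r) = Q_w·C_e + Q_r·C_b.
Rearranging, Q_w = Q_r·(C_std − C_b)/(C_e − C_std) = 6.5·(0.18 − 0.0058) / (7.8 − 0.18) = 0.1486 m³/s.
= 12.84 ML/d.

12.8 ML/d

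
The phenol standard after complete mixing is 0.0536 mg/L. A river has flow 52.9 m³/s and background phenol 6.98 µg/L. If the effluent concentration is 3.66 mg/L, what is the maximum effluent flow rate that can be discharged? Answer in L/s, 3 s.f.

684 L/s

6.98 µg/L = 0.00698 mg/L.
Mass balance at complete mixing: C_std·(Q_w + Q_r) = Q_w·C_e + Q_r·C_b.
Rearranging, Q_w = Q_r·(C_std − C_b)/(C_e − C_std) = 52.9·(0.0536 − 0.00698) / (3.66 − 0.0536) = 0.6838 m³/s.
= 683.8 L/s.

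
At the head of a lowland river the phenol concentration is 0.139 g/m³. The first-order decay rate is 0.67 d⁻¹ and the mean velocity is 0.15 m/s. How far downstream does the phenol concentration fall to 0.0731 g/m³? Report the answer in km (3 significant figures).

From C = C₀·e^(−kt), t = ln(C₀/C)/k = ln(0.139/0.0731)/0.67 = 0.6426/0.67 = 0.9592 d.
Distance = v·t = 0.15 m/s × 8.287e+04 s = 1.243e+04 m = 12.43 km.

12.4 km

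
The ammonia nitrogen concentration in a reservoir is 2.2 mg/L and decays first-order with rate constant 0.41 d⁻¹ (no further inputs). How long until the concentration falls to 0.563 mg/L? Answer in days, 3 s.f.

t = ln(C₀/C)/k = ln(2.2/0.563)/0.41 = 1.363/0.41 = 3.324 d.

3.32 d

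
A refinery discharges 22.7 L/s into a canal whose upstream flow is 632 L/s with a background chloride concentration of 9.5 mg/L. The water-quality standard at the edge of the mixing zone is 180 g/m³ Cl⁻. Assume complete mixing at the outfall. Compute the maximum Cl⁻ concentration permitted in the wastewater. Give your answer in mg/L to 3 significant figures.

22.7 L/s = 0.0227 m³/s.
632 L/s = 0.632 m³/s.
Mass balance: 180·0.6547 = 0.0227·Cₑ + 0.632·9.5.
Cₑ = (117.8 − 6.004) / 0.0227 = 4927 mg/L.

4930 mg/L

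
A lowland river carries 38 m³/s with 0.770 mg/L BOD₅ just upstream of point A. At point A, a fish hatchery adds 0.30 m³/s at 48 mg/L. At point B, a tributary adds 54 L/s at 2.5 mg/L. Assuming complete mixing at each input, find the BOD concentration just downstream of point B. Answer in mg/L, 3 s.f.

After input A: C = (38·0.77 + 0.3·48) / 38.3 = 1.14 mg/L.
54 L/s = 0.054 m³/s.
After input B: C = (38.3·1.14 + 0.054·2.5) / 38.35 = 1.142 mg/L.

1.14 mg/L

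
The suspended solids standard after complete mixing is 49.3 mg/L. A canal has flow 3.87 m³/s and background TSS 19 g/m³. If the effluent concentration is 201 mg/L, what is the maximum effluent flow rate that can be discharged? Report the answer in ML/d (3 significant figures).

66.8 ML/d

Mass balance at complete mixing: C_std·(Q_w + Q_r) = Q_w·C_e + Q_r·C_b.
Rearranging, Q_w = Q_r·(C_std − C_b)/(C_e − C_std) = 3.87·(49.3 − 19) / (201 − 49.3) = 0.773 m³/s.
= 66.79 ML/d.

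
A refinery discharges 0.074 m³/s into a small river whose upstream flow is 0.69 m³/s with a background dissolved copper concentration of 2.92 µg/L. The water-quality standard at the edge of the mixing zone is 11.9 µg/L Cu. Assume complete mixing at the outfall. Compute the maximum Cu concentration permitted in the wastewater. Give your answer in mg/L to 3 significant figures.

0.0956 mg/L

2.92 µg/L = 0.00292 mg/L.
11.9 µg/L = 0.0119 mg/L.
Mass balance: 0.0119·0.764 = 0.074·Cₑ + 0.69·0.00292.
Cₑ = (0.009092 − 0.002015) / 0.074 = 0.09563 mg/L.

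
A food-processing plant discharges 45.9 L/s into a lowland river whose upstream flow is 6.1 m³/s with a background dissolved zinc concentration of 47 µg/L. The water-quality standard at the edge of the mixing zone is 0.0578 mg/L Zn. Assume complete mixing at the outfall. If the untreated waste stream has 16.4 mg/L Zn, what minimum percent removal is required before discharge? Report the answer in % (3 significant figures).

90.9 %

45.9 L/s = 0.0459 m³/s.
47 µg/L = 0.047 mg/L.
Mass balance: 0.0578·6.146 = 0.0459·Cₑ + 6.1·0.047.
Cₑ = (0.3552 − 0.2867) / 0.0459 = 1.493 mg/L.
Required removal = 1 − 1.493/16.4 = 90.9 %.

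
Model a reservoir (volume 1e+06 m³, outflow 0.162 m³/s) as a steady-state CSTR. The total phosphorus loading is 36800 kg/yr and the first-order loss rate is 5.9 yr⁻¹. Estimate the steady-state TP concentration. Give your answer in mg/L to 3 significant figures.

Outflow Q = 0.162 m³/s × 3.156e+07 s/yr = 5.112e+06 m³/yr.
Steady-state CSTR mass balance: W = Q·C + k·V·C, so C = W/(Q + kV).
Q + kV = 5.112e+06 + 5.9·1e+06 = 1.101e+07 m³/yr.
C = 36800/1.101e+07 = 0.003342 kg/m³ = 3.342 mg/L.

3.34 mg/L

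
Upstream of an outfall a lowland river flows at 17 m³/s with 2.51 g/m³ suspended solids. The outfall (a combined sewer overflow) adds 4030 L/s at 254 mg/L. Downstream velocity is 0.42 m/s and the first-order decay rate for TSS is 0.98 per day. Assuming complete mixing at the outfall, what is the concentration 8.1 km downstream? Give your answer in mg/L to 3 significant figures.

4030 L/s = 4.03 m³/s.
After complete mixing, C₀ = (4.03·254 + 17·2.51) / 21.03 = 50.7 mg/L.
Travel time t = 8100 m / 0.42 m/s = 1.929e+04 s = 0.2232 d.
C = 50.7·exp(−0.98·0.2232) = 50.7·0.8035 = 40.74 mg/L.

40.7 mg/L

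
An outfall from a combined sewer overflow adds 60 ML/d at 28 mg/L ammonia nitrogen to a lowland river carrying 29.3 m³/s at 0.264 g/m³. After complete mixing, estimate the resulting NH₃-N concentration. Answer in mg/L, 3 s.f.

0.906 mg/L

60 ML/d = 0.6944 m³/s.
Flow-weighted mixing gives C = (0.6944·28 + 29.3·0.264) / (0.6944 + 29.3) = 27.18/29.99 = 0.9062 mg/L.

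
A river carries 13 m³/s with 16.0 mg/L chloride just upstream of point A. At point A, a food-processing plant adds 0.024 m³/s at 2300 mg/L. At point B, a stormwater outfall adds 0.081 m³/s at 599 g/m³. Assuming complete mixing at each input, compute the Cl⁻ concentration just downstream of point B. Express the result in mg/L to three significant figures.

After input A: C = (13·16 + 0.024·2300) / 13.02 = 20.21 mg/L.
After input B: C = (13.02·20.21 + 0.081·599) / 13.1 = 23.79 mg/L.

23.8 mg/L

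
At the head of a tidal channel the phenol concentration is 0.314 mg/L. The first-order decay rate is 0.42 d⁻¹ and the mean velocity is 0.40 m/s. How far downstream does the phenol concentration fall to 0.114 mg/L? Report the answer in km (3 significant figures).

From C = C₀·e^(−kt), t = ln(C₀/C)/k = ln(0.314/0.114)/0.42 = 1.013/0.42 = 2.412 d.
Distance = v·t = 0.40 m/s × 2.084e+05 s = 8.337e+04 m = 83.37 km.

83.4 km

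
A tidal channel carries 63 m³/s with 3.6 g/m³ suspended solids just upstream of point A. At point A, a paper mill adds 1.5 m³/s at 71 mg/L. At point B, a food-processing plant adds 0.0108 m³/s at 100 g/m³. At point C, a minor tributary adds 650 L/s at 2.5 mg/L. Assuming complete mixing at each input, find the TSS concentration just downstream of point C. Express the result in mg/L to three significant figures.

5.16 mg/L

After input A: C = (63·3.6 + 1.5·71) / 64.5 = 5.167 mg/L.
After input B: C = (64.5·5.167 + 0.0108·100) / 64.51 = 5.183 mg/L.
650 L/s = 0.65 m³/s.
After input C: C = (64.51·5.183 + 0.65·2.5) / 65.16 = 5.157 mg/L.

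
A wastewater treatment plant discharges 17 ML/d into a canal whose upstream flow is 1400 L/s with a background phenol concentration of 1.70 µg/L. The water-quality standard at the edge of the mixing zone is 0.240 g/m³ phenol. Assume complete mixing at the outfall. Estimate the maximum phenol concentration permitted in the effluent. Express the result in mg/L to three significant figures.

1.94 mg/L

17 ML/d = 0.1968 m³/s.
1400 L/s = 1.4 m³/s.
1.70 µg/L = 0.0017 mg/L.
Mass balance: 0.24·1.597 = 0.1968·Cₑ + 1.4·0.0017.
Cₑ = (0.3832 − 0.00238) / 0.1968 = 1.936 mg/L.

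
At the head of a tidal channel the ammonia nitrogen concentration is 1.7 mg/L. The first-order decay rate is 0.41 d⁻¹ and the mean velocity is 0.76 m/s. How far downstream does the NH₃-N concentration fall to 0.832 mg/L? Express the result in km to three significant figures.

From C = C₀·e^(−kt), t = ln(C₀/C)/k = ln(1.7/0.832)/0.41 = 0.7146/0.41 = 1.743 d.
Distance = v·t = 0.76 m/s × 1.506e+05 s = 1.144e+05 m = 114.4 km.

114 km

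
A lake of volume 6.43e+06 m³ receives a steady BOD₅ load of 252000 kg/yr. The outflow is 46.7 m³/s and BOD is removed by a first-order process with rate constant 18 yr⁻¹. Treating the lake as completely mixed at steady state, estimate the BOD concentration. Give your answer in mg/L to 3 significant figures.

0.159 mg/L

Outflow Q = 46.7 m³/s × 3.156e+07 s/yr = 1.474e+09 m³/yr.
Steady-state CSTR mass balance: W = Q·C + k·V·C, so C = W/(Q + kV).
Q + kV = 1.474e+09 + 18·6.43e+06 = 1.589e+09 m³/yr.
C = 252000/1.589e+09 = 0.0001585 kg/m³ = 0.1585 mg/L.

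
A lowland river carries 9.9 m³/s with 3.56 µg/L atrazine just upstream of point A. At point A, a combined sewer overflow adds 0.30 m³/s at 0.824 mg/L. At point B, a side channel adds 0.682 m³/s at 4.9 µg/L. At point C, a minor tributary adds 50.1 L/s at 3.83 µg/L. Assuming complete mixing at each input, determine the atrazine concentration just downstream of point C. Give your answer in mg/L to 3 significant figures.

0.0262 mg/L

3.56 µg/L = 0.00356 mg/L.
After input A: C = (9.9·0.00356 + 0.3·0.824) / 10.2 = 0.02769 mg/L.
4.9 µg/L = 0.0049 mg/L.
After input B: C = (10.2·0.02769 + 0.682·0.0049) / 10.88 = 0.02626 mg/L.
50.1 L/s = 0.0501 m³/s.
3.83 µg/L = 0.00383 mg/L.
After input C: C = (10.88·0.02626 + 0.0501·0.00383) / 10.93 = 0.02616 mg/L.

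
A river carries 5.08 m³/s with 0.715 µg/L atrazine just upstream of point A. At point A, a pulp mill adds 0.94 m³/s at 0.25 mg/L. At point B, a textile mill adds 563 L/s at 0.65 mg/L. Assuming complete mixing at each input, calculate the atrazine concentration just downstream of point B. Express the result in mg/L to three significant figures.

0.715 µg/L = 0.000715 mg/L.
After input A: C = (5.08·0.000715 + 0.94·0.25) / 6.02 = 0.03964 mg/L.
563 L/s = 0.563 m³/s.
After input B: C = (6.02·0.03964 + 0.563·0.65) / 6.583 = 0.09184 mg/L.

0.0918 mg/L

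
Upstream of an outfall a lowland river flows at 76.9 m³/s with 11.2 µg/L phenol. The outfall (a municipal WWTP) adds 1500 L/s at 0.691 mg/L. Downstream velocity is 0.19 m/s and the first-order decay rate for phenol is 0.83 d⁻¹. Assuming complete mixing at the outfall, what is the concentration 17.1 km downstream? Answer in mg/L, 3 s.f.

1500 L/s = 1.5 m³/s.
11.2 µg/L = 0.0112 mg/L.
After complete mixing, C₀ = (1.5·0.691 + 76.9·0.0112) / 78.4 = 0.02421 mg/L.
Travel time t = 1.71e+04 m / 0.19 m/s = 9e+04 s = 1.042 d.
C = 0.02421·exp(−0.83·1.042) = 0.02421·0.4212 = 0.0102 mg/L.

0.0102 mg/L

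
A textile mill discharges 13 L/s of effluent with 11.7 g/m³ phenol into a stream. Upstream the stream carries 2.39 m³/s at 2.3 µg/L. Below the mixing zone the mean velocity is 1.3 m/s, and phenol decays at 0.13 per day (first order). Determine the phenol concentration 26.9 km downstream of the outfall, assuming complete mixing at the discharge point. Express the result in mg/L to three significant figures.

13 L/s = 0.013 m³/s.
2.3 µg/L = 0.0023 mg/L.
After complete mixing, C₀ = (0.013·11.7 + 2.39·0.0023) / 2.403 = 0.06558 mg/L.
Travel time t = 2.69e+04 m / 1.3 m/s = 2.069e+04 s = 0.2395 d.
C = 0.06558·exp(−0.13·0.2395) = 0.06558·0.9693 = 0.06357 mg/L.

0.0636 mg/L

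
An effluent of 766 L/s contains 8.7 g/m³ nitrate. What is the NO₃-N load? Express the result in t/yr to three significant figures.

210 t/yr

766 L/s = 0.766 m³/s.
Mass flux = Q·C = 0.766 m³/s × 8.7 g/m³ = 6.664 g/s.
= 6.664 g/s × 31.56 = 210.3 t/yr.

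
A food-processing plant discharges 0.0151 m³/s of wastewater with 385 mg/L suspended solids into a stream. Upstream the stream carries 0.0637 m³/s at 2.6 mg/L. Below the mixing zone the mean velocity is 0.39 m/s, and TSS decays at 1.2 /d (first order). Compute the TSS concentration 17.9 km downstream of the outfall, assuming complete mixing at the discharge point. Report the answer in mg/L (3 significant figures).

40.1 mg/L

After complete mixing, C₀ = (0.0151·385 + 0.0637·2.6) / 0.0788 = 75.88 mg/L.
Travel time t = 1.79e+04 m / 0.39 m/s = 4.59e+04 s = 0.5312 d.
C = 75.88·exp(−1.2·0.5312) = 75.88·0.5286 = 40.11 mg/L.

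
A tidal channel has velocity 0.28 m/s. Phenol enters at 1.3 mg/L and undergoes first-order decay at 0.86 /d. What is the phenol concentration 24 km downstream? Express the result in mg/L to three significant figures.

0.554 mg/L

Travel time t = 24 km / 0.28 m/s = 2.4e+04/0.28 = 8.571e+04 s = 0.9921 d.
First-order decay: C = 1.3·exp(−0.86·0.9921) = 1.3·0.4261 = 0.5539 mg/L.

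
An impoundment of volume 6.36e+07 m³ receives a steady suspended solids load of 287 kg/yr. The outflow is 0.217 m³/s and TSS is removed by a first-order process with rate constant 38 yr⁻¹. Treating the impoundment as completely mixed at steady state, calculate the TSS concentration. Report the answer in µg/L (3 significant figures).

0.118 µg/L

Outflow Q = 0.217 m³/s × 3.156e+07 s/yr = 6.848e+06 m³/yr.
Steady-state CSTR mass balance: W = Q·C + k·V·C, so C = W/(Q + kV).
Q + kV = 6.848e+06 + 38·6.36e+07 = 2.424e+09 m³/yr.
C = 287/2.424e+09 = 1.184e-07 kg/m³ = 0.0001184 mg/L = 0.1184 µg/L.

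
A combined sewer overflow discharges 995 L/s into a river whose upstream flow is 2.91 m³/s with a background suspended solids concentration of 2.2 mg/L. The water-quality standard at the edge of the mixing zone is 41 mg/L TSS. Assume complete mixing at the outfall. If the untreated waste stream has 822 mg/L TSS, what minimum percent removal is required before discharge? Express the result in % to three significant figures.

81.2 %

995 L/s = 0.995 m³/s.
Mass balance: 41·3.905 = 0.995·Cₑ + 2.91·2.2.
Cₑ = (160.1 − 6.402) / 0.995 = 154.5 mg/L.
Required removal = 1 − 154.5/822 = 81.21 %.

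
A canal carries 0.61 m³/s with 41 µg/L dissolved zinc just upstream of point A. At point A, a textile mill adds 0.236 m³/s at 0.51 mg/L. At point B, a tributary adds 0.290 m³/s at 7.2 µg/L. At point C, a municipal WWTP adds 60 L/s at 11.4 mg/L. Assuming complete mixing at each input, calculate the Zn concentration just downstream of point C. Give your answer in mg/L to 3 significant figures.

0.695 mg/L

41 µg/L = 0.041 mg/L.
After input A: C = (0.61·0.041 + 0.236·0.51) / 0.846 = 0.1718 mg/L.
7.2 µg/L = 0.0072 mg/L.
After input B: C = (0.846·0.1718 + 0.29·0.0072) / 1.136 = 0.1298 mg/L.
60 L/s = 0.06 m³/s.
After input C: C = (1.136·0.1298 + 0.06·11.4) / 1.196 = 0.6952 mg/L.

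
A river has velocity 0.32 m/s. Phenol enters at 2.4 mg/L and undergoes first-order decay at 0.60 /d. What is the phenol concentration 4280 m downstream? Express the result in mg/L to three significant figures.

Travel time t = 4280 m / 0.32 m/s = 4280/0.32 = 1.338e+04 s = 0.1548 d.
First-order decay: C = 2.4·exp(−0.60·0.1548) = 2.4·0.9113 = 2.187 mg/L.

2.19 mg/L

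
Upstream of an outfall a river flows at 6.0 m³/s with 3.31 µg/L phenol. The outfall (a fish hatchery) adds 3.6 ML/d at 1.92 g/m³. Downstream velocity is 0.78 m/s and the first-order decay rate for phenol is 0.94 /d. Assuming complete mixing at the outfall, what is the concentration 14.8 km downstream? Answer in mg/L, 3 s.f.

3.6 ML/d = 0.04167 m³/s.
3.31 µg/L = 0.00331 mg/L.
After complete mixing, C₀ = (0.04167·1.92 + 6·0.00331) / 6.042 = 0.01653 mg/L.
Travel time t = 1.48e+04 m / 0.78 m/s = 1.897e+04 s = 0.2196 d.
C = 0.01653·exp(−0.94·0.2196) = 0.01653·0.8135 = 0.01345 mg/L.

0.0134 mg/L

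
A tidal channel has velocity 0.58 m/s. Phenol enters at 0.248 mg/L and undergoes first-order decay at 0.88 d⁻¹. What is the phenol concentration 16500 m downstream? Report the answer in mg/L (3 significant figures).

0.186 mg/L

Travel time t = 16500 m / 0.58 m/s = 1.65e+04/0.58 = 2.845e+04 s = 0.3293 d.
First-order decay: C = 0.248·exp(−0.88·0.3293) = 0.248·0.7484 = 0.1856 mg/L.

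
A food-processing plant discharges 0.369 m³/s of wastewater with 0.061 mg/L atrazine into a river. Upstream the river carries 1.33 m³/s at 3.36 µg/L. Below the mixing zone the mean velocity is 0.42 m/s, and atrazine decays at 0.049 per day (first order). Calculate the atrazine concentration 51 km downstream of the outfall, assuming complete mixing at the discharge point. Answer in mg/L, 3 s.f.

3.36 µg/L = 0.00336 mg/L.
After complete mixing, C₀ = (0.369·0.061 + 1.33·0.00336) / 1.699 = 0.01588 mg/L.
Travel time t = 5.1e+04 m / 0.42 m/s = 1.214e+05 s = 1.405 d.
C = 0.01588·exp(−0.049·1.405) = 0.01588·0.9335 = 0.01482 mg/L.

0.0148 mg/L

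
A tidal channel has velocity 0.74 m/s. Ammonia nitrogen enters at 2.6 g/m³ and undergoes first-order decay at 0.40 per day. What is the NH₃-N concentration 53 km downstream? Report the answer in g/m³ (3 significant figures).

1.87 g/m³

Travel time t = 53 km / 0.74 m/s = 5.3e+04/0.74 = 7.162e+04 s = 0.829 d.
First-order decay: C = 2.6·exp(−0.40·0.829) = 2.6·0.7178 = 1.866 g/m³.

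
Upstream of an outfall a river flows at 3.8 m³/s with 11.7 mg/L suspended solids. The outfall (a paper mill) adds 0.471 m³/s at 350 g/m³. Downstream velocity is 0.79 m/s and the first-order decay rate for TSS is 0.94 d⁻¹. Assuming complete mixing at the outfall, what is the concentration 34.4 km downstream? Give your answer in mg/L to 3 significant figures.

30.5 mg/L

After complete mixing, C₀ = (0.471·350 + 3.8·11.7) / 4.271 = 49.01 mg/L.
Travel time t = 3.44e+04 m / 0.79 m/s = 4.354e+04 s = 0.504 d.
C = 49.01·exp(−0.94·0.504) = 49.01·0.6227 = 30.52 mg/L.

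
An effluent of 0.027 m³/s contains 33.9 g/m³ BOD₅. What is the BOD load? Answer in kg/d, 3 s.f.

Mass flux = Q·C = 0.027 m³/s × 33.9 g/m³ = 0.9153 g/s.
= 0.9153 g/s × 86.4 = 79.08 kg/d.

79.1 kg/d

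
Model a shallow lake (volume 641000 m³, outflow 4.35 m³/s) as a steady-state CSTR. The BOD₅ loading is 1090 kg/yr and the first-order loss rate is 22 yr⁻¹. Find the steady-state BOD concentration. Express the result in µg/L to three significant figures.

7.20 µg/L

Outflow Q = 4.35 m³/s × 3.156e+07 s/yr = 1.373e+08 m³/yr.
Steady-state CSTR mass balance: W = Q·C + k·V·C, so C = W/(Q + kV).
Q + kV = 1.373e+08 + 22·641000 = 1.514e+08 m³/yr.
C = 1090/1.514e+08 = 7.201e-06 kg/m³ = 0.007201 mg/L = 7.201 µg/L.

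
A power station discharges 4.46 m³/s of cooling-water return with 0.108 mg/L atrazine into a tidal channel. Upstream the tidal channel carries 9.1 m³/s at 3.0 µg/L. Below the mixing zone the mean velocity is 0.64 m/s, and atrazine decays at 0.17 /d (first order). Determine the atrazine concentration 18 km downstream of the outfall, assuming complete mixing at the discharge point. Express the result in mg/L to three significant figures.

3.0 µg/L = 0.003 mg/L.
After complete mixing, C₀ = (4.46·0.108 + 9.1·0.003) / 13.56 = 0.03754 mg/L.
Travel time t = 1.8e+04 m / 0.64 m/s = 2.812e+04 s = 0.3255 d.
C = 0.03754·exp(−0.17·0.3255) = 0.03754·0.9462 = 0.03551 mg/L.

0.0355 mg/L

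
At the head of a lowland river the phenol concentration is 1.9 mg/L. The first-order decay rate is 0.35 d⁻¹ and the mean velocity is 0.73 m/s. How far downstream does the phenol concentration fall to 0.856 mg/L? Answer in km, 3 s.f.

144 km

From C = C₀·e^(−kt), t = ln(C₀/C)/k = ln(1.9/0.856)/0.35 = 0.7973/0.35 = 2.278 d.
Distance = v·t = 0.73 m/s × 1.968e+05 s = 1.437e+05 m = 143.7 km.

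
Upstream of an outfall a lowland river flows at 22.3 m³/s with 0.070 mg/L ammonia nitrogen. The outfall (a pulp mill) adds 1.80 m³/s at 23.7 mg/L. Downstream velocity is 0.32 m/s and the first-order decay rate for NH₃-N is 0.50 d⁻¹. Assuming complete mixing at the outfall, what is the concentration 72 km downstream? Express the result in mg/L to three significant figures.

After complete mixing, C₀ = (1.8·23.7 + 22.3·0.07) / 24.1 = 1.835 mg/L.
Travel time t = 7.2e+04 m / 0.32 m/s = 2.25e+05 s = 2.604 d.
C = 1.835·exp(−0.50·2.604) = 1.835·0.272 = 0.499 mg/L.

0.499 mg/L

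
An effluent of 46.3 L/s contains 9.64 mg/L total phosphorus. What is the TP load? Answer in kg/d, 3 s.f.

46.3 L/s = 0.0463 m³/s.
Mass flux = Q·C = 0.0463 m³/s × 9.64 g/m³ = 0.4463 g/s.
= 0.4463 g/s × 86.4 = 38.56 kg/d.

38.6 kg/d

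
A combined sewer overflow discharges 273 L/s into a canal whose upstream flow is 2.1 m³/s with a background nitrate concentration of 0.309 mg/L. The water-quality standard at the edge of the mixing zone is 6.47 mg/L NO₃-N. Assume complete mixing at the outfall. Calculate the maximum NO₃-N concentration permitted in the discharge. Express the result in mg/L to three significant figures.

273 L/s = 0.273 m³/s.
Mass balance: 6.47·2.373 = 0.273·Cₑ + 2.1·0.309.
Cₑ = (15.35 − 0.6489) / 0.273 = 53.86 mg/L.

53.9 mg/L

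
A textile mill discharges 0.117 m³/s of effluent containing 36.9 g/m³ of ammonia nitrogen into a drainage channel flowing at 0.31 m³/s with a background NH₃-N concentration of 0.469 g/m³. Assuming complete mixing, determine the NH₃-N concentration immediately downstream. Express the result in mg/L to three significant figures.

By mass balance at complete mixing, C = (0.117·36.9 + 0.31·0.469) / (0.117 + 0.31) = 4.463/0.427 = 10.45 mg/L.

10.5 mg/L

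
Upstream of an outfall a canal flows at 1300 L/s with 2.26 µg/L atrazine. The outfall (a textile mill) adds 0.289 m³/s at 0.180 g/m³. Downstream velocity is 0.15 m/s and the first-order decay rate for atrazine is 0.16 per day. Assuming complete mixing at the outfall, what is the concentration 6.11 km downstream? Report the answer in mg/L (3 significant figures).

0.0321 mg/L

1300 L/s = 1.3 m³/s.
2.26 µg/L = 0.00226 mg/L.
After complete mixing, C₀ = (0.289·0.18 + 1.3·0.00226) / 1.589 = 0.03459 mg/L.
Travel time t = 6110 m / 0.15 m/s = 4.073e+04 s = 0.4715 d.
C = 0.03459·exp(−0.16·0.4715) = 0.03459·0.9273 = 0.03207 mg/L.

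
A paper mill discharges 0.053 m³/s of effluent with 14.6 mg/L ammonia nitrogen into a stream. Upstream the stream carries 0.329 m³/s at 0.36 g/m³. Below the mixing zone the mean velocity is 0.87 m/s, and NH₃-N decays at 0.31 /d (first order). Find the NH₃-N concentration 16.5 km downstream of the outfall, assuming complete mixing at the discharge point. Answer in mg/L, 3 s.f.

After complete mixing, C₀ = (0.053·14.6 + 0.329·0.36) / 0.382 = 2.336 mg/L.
Travel time t = 1.65e+04 m / 0.87 m/s = 1.897e+04 s = 0.2195 d.
C = 2.336·exp(−0.31·0.2195) = 2.336·0.9342 = 2.182 mg/L.

2.18 mg/L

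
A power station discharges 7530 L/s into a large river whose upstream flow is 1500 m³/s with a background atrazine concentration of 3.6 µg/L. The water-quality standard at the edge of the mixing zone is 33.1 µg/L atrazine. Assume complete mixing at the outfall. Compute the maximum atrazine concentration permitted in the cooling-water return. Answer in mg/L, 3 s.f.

5.91 mg/L

7530 L/s = 7.53 m³/s.
3.6 µg/L = 0.0036 mg/L.
33.1 µg/L = 0.0331 mg/L.
Mass balance: 0.0331·1508 = 7.53·Cₑ + 1500·0.0036.
Cₑ = (49.9 − 5.4) / 7.53 = 5.91 mg/L.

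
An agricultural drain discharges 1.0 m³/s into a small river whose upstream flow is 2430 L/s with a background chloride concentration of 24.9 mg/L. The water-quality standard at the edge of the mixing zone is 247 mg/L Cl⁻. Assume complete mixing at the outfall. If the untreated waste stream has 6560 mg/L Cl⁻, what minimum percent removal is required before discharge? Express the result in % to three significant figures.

2430 L/s = 2.43 m³/s.
Mass balance: 247·3.43 = 1·Cₑ + 2.43·24.9.
Cₑ = (847.2 − 60.51) / 1 = 786.7 mg/L.
Required removal = 1 − 786.7/6560 = 88.01 %.

88.0 %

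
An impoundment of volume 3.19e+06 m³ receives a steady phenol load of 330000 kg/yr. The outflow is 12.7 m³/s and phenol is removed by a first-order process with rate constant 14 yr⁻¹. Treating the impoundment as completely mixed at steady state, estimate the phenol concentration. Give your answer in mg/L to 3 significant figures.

0.741 mg/L

Outflow Q = 12.7 m³/s × 3.156e+07 s/yr = 4.008e+08 m³/yr.
Steady-state CSTR mass balance: W = Q·C + k·V·C, so C = W/(Q + kV).
Q + kV = 4.008e+08 + 14·3.19e+06 = 4.454e+08 m³/yr.
C = 330000/4.454e+08 = 0.0007408 kg/m³ = 0.7408 mg/L.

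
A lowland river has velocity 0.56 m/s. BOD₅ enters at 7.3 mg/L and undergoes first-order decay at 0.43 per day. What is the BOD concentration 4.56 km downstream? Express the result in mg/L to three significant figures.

Travel time t = 4.56 km / 0.56 m/s = 4560/0.56 = 8143 s = 0.09425 d.
First-order decay: C = 7.3·exp(−0.43·0.09425) = 7.3·0.9603 = 7.01 mg/L.

7.01 mg/L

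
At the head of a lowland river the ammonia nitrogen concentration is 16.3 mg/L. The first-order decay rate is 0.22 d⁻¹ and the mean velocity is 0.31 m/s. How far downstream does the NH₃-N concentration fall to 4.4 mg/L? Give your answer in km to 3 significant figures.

From C = C₀·e^(−kt), t = ln(C₀/C)/k = ln(16.3/4.4)/0.22 = 1.31/0.22 = 5.953 d.
Distance = v·t = 0.31 m/s × 5.143e+05 s = 1.594e+05 m = 159.4 km.

159 km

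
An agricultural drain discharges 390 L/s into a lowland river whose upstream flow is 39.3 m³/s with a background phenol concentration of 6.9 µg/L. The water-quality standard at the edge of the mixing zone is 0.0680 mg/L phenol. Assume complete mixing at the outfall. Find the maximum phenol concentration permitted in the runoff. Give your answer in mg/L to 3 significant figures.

390 L/s = 0.39 m³/s.
6.9 µg/L = 0.0069 mg/L.
Mass balance: 0.068·39.69 = 0.39·Cₑ + 39.3·0.0069.
Cₑ = (2.699 − 0.2712) / 0.39 = 6.225 mg/L.

6.22 mg/L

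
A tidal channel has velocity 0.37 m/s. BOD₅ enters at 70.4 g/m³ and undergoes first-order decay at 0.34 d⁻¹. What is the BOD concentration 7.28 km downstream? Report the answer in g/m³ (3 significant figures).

Travel time t = 7.28 km / 0.37 m/s = 7280/0.37 = 1.968e+04 s = 0.2277 d.
First-order decay: C = 70.4·exp(−0.34·0.2277) = 70.4·0.9255 = 65.15 g/m³.

65.2 g/m³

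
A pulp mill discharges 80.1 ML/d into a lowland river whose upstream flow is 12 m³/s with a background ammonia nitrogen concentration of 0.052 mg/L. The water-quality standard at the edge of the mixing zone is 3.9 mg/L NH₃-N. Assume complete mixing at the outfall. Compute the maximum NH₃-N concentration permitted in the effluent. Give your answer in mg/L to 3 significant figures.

53.7 mg/L

80.1 ML/d = 0.9271 m³/s.
Mass balance: 3.9·12.93 = 0.9271·Cₑ + 12·0.052.
Cₑ = (50.42 − 0.624) / 0.9271 = 53.71 mg/L.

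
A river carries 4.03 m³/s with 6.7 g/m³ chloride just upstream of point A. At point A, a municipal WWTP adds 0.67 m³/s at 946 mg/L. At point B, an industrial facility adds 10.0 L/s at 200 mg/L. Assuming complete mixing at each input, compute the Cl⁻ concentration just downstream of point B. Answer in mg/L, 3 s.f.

After input A: C = (4.03·6.7 + 0.67·946) / 4.7 = 140.6 mg/L.
10.0 L/s = 0.01 m³/s.
After input B: C = (4.7·140.6 + 0.01·200) / 4.71 = 140.7 mg/L.

141 mg/L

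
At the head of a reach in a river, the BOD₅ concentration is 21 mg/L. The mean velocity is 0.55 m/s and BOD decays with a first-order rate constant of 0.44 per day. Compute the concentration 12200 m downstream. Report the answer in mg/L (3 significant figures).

18.8 mg/L

Travel time t = 12200 m / 0.55 m/s = 1.22e+04/0.55 = 2.218e+04 s = 0.2567 d.
First-order decay: C = 21·exp(−0.44·0.2567) = 21·0.8932 = 18.76 mg/L.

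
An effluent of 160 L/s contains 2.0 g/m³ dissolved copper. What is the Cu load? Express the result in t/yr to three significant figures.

10.1 t/yr

160 L/s = 0.16 m³/s.
Mass flux = Q·C = 0.16 m³/s × 2 g/m³ = 0.32 g/s.
= 0.32 g/s × 31.56 = 10.1 t/yr.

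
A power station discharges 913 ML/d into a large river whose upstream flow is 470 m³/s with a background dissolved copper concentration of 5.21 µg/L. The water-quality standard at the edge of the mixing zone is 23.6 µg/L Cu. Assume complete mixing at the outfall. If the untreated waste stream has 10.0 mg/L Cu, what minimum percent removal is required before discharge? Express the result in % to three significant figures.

913 ML/d = 10.57 m³/s.
5.21 µg/L = 0.00521 mg/L.
23.6 µg/L = 0.0236 mg/L.
Mass balance: 0.0236·480.6 = 10.57·Cₑ + 470·0.00521.
Cₑ = (11.34 − 2.449) / 10.57 = 0.8415 mg/L.
Required removal = 1 − 0.8415/10.0 = 91.58 %.

91.6 %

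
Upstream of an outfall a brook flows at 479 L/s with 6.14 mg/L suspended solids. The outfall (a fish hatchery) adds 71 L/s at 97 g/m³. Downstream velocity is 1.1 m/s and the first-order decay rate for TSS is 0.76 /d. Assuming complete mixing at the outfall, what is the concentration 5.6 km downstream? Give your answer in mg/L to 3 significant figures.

71 L/s = 0.071 m³/s.
479 L/s = 0.479 m³/s.
After complete mixing, C₀ = (0.071·97 + 0.479·6.14) / 0.55 = 17.87 mg/L.
Travel time t = 5600 m / 1.1 m/s = 5091 s = 0.05892 d.
C = 17.87·exp(−0.76·0.05892) = 17.87·0.9562 = 17.09 mg/L.

17.1 mg/L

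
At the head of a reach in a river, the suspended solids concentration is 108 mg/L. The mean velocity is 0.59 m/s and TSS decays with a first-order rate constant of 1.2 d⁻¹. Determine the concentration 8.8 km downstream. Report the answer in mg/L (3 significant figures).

Travel time t = 8.8 km / 0.59 m/s = 8800/0.59 = 1.492e+04 s = 0.1726 d.
First-order decay: C = 108·exp(−1.2·0.1726) = 108·0.8129 = 87.79 mg/L.

87.8 mg/L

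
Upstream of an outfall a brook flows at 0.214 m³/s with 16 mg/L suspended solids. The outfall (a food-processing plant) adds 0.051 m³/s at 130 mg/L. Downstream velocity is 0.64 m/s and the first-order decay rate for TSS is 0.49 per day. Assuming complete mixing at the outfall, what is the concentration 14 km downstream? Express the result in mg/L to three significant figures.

33.5 mg/L

After complete mixing, C₀ = (0.051·130 + 0.214·16) / 0.265 = 37.94 mg/L.
Travel time t = 1.4e+04 m / 0.64 m/s = 2.188e+04 s = 0.2532 d.
C = 37.94·exp(−0.49·0.2532) = 37.94·0.8833 = 33.51 mg/L.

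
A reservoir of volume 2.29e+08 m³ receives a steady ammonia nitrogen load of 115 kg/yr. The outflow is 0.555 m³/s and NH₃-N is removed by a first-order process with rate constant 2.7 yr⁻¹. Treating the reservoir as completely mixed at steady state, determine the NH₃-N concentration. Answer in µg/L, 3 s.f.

0.181 µg/L

Outflow Q = 0.555 m³/s × 3.156e+07 s/yr = 1.751e+07 m³/yr.
Steady-state CSTR mass balance: W = Q·C + k·V·C, so C = W/(Q + kV).
Q + kV = 1.751e+07 + 2.7·2.29e+08 = 6.358e+08 m³/yr.
C = 115/6.358e+08 = 1.809e-07 kg/m³ = 0.0001809 mg/L = 0.1809 µg/L.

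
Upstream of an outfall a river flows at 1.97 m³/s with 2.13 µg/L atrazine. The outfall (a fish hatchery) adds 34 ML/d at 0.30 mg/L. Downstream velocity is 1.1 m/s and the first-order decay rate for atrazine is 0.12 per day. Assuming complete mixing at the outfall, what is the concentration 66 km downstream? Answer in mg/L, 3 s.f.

34 ML/d = 0.3935 m³/s.
2.13 µg/L = 0.00213 mg/L.
After complete mixing, C₀ = (0.3935·0.3 + 1.97·0.00213) / 2.364 = 0.05172 mg/L.
Travel time t = 6.6e+04 m / 1.1 m/s = 6e+04 s = 0.6944 d.
C = 0.05172·exp(−0.12·0.6944) = 0.05172·0.92 = 0.04759 mg/L.

0.0476 mg/L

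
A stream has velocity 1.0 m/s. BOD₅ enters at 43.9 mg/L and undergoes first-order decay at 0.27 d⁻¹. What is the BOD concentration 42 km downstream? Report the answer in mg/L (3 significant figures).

38.5 mg/L

Travel time t = 42 km / 1.0 m/s = 4.2e+04/1.0 = 4.2e+04 s = 0.4861 d.
First-order decay: C = 43.9·exp(−0.27·0.4861) = 43.9·0.877 = 38.5 mg/L.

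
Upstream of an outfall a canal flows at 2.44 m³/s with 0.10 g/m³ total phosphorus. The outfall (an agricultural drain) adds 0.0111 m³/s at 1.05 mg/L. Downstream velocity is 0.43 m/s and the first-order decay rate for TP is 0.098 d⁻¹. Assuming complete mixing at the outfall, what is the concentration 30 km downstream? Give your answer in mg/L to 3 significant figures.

After complete mixing, C₀ = (0.0111·1.05 + 2.44·0.1) / 2.451 = 0.1043 mg/L.
Travel time t = 3e+04 m / 0.43 m/s = 6.977e+04 s = 0.8075 d.
C = 0.1043·exp(−0.098·0.8075) = 0.1043·0.9239 = 0.09637 mg/L.

0.0964 mg/L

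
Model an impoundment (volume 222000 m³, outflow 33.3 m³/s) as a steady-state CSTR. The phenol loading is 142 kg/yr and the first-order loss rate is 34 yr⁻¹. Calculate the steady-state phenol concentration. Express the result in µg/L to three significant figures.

Outflow Q = 33.3 m³/s × 3.156e+07 s/yr = 1.051e+09 m³/yr.
Steady-state CSTR mass balance: W = Q·C + k·V·C, so C = W/(Q + kV).
Q + kV = 1.051e+09 + 34·222000 = 1.058e+09 m³/yr.
C = 142/1.058e+09 = 1.342e-07 kg/m³ = 0.0001342 mg/L = 0.1342 µg/L.

0.134 µg/L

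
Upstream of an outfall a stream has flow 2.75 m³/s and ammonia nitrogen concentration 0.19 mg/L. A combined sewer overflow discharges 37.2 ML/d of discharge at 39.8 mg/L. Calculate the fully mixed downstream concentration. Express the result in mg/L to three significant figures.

5.55 mg/L

37.2 ML/d = 0.4306 m³/s.
Conservation of mass across the mixing zone: C = (0.4306·39.8 + 2.75·0.19) / (0.4306 + 2.75) = 17.66/3.181 = 5.552 mg/L.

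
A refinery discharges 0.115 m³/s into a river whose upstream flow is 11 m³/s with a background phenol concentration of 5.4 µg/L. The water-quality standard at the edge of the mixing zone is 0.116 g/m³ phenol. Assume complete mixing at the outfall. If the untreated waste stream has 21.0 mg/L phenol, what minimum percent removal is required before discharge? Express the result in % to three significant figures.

5.4 µg/L = 0.0054 mg/L.
Mass balance: 0.116·11.12 = 0.115·Cₑ + 11·0.0054.
Cₑ = (1.289 − 0.0594) / 0.115 = 10.7 mg/L.
Required removal = 1 − 10.7/21.0 = 49.07 %.

49.1 %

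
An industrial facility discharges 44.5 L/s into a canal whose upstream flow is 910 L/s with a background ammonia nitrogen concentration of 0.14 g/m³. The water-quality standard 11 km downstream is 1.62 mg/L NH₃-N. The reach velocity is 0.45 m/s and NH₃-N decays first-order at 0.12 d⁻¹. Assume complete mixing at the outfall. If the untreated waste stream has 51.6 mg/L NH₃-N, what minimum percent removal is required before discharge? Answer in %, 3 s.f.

44.5 L/s = 0.0445 m³/s.
910 L/s = 0.91 m³/s.
Travel time to the compliance point: t = 1.1e+04/0.45 = 2.444e+04 s = 0.2829 d; decay factor exp(−0.12·0.2829) = 0.9666.
So the concentration just after mixing may be at most 1.62/0.9666 = 1.676 mg/L.
Mass balance: 1.676·0.9545 = 0.0445·Cₑ + 0.91·0.14.
Cₑ = (1.6 − 0.1274) / 0.0445 = 33.09 mg/L.
Required removal = 1 − 33.09/51.6 = 35.88 %.

35.9 %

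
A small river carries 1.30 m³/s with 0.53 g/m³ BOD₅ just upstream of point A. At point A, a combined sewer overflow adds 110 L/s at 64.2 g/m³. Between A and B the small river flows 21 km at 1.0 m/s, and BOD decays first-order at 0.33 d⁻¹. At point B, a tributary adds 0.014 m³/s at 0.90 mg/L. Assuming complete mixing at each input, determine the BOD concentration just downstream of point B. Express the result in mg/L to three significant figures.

110 L/s = 0.11 m³/s.
After input A: C = (1.3·0.53 + 0.11·64.2) / 1.41 = 5.497 mg/L.
Over the 21 km reach to input B (t = 2.1e+04 s = 0.2431 d), decay gives C = 5.497·exp(−0.33·0.2431) = 5.073 mg/L.
After input B: C = (1.41·5.073 + 0.014·0.9) / 1.424 = 5.032 mg/L.

5.03 mg/L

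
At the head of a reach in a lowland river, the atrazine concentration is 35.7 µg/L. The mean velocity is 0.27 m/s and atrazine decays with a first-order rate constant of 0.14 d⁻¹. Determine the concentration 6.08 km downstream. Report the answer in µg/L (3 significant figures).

Travel time t = 6.08 km / 0.27 m/s = 6080/0.27 = 2.252e+04 s = 0.2606 d.
First-order decay: C = 35.7·exp(−0.14·0.2606) = 35.7·0.9642 = 34.42 µg/L.

34.4 µg/L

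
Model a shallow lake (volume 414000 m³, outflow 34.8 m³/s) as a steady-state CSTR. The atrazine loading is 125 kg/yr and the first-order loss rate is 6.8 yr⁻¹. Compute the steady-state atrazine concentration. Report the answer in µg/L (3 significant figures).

0.114 µg/L

Outflow Q = 34.8 m³/s × 3.156e+07 s/yr = 1.098e+09 m³/yr.
Steady-state CSTR mass balance: W = Q·C + k·V·C, so C = W/(Q + kV).
Q + kV = 1.098e+09 + 6.8·414000 = 1.101e+09 m³/yr.
C = 125/1.101e+09 = 1.135e-07 kg/m³ = 0.0001135 mg/L = 0.1135 µg/L.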